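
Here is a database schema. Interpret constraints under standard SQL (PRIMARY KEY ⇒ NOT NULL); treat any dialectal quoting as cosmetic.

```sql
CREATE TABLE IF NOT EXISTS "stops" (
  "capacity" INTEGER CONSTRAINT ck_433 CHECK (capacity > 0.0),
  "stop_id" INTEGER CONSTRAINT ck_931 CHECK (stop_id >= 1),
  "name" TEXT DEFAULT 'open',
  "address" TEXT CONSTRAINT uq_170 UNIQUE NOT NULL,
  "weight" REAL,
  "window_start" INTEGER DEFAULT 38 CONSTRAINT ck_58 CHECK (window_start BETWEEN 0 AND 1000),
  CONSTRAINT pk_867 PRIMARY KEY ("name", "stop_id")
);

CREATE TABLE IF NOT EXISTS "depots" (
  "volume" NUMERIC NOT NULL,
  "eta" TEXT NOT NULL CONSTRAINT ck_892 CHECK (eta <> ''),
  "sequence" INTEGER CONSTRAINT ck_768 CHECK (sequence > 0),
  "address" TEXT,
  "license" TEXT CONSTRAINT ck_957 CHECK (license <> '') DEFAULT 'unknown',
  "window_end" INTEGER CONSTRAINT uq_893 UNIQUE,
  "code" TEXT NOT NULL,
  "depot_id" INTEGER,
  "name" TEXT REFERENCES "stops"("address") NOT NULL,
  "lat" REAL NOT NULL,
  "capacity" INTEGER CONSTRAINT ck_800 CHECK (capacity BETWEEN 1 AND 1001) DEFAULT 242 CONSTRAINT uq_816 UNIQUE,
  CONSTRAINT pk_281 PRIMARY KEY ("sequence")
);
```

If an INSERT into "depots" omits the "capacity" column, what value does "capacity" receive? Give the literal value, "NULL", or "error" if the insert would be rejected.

capacity has an explicit DEFAULT 242.
When the column is omitted from an INSERT, that default is used.

242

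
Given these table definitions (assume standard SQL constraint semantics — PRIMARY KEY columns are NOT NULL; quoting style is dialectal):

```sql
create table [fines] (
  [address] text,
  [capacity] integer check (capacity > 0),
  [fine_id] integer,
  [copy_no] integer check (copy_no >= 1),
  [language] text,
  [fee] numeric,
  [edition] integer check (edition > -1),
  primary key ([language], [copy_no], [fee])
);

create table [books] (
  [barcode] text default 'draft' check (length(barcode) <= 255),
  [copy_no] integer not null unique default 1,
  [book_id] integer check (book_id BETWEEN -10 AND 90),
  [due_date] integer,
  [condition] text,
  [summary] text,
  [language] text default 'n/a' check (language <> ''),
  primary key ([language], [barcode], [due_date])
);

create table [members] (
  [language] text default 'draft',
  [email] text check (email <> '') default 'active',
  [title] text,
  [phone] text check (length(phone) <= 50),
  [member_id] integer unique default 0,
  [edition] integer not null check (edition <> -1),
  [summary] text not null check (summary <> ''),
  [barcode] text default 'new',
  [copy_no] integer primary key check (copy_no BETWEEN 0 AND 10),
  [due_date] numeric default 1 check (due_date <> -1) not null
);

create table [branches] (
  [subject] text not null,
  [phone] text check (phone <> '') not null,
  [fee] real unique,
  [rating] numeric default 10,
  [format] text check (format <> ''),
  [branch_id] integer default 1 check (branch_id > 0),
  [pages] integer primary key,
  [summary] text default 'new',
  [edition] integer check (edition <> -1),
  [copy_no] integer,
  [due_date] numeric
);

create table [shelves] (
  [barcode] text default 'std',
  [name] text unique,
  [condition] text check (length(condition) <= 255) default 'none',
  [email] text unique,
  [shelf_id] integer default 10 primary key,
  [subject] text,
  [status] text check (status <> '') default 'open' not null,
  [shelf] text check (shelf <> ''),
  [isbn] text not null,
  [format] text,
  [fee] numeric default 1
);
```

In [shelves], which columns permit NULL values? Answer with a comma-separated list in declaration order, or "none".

barcode, name, condition, email, subject, shelf, format, fee

- barcode: DEFAULT only fills an omitted column; an explicit NULL is still allowed → nullable.
- name: UNIQUE does not imply NOT NULL → nullable.
- condition: CHECK does not forbid NULL (a CHECK constraint passes when its expression is NULL) → nullable.
- email: UNIQUE does not imply NOT NULL → nullable.
- shelf_id: part of the PRIMARY KEY, which implies NOT NULL → not nullable.
- subject: no NOT NULL constraint applies → nullable.
- status: declared NOT NULL → not nullable.
- shelf: CHECK does not forbid NULL (a CHECK constraint passes when its expression is NULL) → nullable.
- isbn: declared NOT NULL → not nullable.
- format: no NOT NULL constraint applies → nullable.
- fee: DEFAULT only fills an omitted column; an explicit NULL is still allowed → nullable.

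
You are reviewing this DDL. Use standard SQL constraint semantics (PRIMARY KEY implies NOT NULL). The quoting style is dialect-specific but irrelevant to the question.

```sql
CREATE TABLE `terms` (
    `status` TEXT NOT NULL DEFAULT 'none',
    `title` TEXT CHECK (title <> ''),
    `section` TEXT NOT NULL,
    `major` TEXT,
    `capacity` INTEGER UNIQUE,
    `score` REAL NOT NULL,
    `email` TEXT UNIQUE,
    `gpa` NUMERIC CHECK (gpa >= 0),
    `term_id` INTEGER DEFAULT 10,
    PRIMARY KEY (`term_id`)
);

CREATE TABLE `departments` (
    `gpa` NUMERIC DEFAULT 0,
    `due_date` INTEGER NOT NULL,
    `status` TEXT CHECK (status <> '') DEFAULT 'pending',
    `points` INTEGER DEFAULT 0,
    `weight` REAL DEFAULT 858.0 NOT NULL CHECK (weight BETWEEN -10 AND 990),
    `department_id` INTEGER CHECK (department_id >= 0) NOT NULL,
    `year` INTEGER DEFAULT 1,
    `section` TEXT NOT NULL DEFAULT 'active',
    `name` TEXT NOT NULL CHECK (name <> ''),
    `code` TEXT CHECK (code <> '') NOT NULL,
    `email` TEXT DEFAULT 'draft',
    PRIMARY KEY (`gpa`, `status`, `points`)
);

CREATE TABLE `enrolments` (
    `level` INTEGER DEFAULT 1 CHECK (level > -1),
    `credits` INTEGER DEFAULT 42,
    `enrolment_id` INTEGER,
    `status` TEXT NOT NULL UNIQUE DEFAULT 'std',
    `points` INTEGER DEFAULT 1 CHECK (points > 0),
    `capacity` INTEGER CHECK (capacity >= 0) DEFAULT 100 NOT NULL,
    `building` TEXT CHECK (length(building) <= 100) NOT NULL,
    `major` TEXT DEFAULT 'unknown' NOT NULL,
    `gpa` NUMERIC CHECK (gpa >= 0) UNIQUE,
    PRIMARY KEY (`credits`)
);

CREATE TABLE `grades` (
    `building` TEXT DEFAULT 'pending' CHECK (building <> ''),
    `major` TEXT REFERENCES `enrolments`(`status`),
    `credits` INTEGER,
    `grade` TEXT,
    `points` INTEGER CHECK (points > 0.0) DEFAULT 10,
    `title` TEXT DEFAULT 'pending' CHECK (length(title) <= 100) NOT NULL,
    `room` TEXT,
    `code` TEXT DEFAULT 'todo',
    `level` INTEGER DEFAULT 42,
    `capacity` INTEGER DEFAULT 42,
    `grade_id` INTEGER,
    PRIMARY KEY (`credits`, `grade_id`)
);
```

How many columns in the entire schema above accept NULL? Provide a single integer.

terms: 5 nullable (title, major, capacity, email, gpa — PK (term_id) and explicit NOT NULL columns excluded).
departments: 2 nullable (year, email — PK (gpa, status, points) and explicit NOT NULL columns excluded).
enrolments: 4 nullable (level, enrolment_id, points, gpa — PK (credits) and explicit NOT NULL columns excluded).
grades: 8 nullable (building, major, grade, points, room, code, level, capacity — PK (credits, grade_id) and explicit NOT NULL columns excluded).
Total: 5 + 2 + 4 + 8 = 19.

19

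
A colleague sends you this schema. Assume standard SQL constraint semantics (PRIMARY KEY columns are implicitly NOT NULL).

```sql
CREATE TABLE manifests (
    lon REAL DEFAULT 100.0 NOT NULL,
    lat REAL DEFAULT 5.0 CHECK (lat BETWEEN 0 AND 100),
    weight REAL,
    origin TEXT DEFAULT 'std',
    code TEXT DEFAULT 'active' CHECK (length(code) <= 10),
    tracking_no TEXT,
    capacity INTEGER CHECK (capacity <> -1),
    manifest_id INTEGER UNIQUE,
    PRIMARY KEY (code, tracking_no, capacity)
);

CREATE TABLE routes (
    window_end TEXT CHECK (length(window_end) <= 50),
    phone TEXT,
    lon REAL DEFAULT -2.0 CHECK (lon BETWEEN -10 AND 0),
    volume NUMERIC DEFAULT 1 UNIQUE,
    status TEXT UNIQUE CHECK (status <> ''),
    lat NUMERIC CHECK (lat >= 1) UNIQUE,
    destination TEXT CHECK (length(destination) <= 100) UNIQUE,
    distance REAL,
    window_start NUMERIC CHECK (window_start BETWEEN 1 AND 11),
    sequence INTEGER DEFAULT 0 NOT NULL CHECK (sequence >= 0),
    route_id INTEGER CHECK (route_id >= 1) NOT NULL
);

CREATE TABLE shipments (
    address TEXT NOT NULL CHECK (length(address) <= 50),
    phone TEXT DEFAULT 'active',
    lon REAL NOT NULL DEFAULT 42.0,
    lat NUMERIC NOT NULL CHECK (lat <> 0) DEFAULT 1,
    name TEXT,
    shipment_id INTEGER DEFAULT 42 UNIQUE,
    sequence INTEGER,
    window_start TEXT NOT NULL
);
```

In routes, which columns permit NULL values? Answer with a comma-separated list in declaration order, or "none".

- window_end: CHECK does not forbid NULL (a CHECK constraint passes when its expression is NULL) → nullable.
- phone: no NOT NULL constraint applies → nullable.
- lon: CHECK does not forbid NULL (a CHECK constraint passes when its expression is NULL) → nullable.
- volume: UNIQUE does not imply NOT NULL → nullable.
- status: CHECK does not forbid NULL (a CHECK constraint passes when its expression is NULL) → nullable.
- lat: CHECK does not forbid NULL (a CHECK constraint passes when its expression is NULL) → nullable.
- destination: CHECK does not forbid NULL (a CHECK constraint passes when its expression is NULL) → nullable.
- distance: no NOT NULL constraint applies → nullable.
- window_start: CHECK does not forbid NULL (a CHECK constraint passes when its expression is NULL) → nullable.
- sequence: declared NOT NULL → not nullable.
- route_id: declared NOT NULL → not nullable.

window_end, phone, lon, volume, status, lat, destination, distance, window_start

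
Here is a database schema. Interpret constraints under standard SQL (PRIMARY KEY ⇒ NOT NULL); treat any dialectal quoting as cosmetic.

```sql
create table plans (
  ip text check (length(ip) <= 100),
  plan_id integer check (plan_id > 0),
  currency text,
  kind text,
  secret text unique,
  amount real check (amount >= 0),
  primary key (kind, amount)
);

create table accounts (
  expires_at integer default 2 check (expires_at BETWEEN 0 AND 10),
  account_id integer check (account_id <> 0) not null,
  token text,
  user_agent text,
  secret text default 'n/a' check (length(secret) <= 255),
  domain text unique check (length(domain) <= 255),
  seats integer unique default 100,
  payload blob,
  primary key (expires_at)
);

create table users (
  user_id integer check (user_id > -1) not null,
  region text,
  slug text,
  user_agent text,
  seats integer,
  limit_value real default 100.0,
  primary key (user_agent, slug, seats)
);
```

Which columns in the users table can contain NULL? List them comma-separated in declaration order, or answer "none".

region, limit_value

- user_id: declared NOT NULL → not nullable.
- region: no NOT NULL constraint applies → nullable.
- slug: part of the PRIMARY KEY, which implies NOT NULL → not nullable.
- user_agent: part of the PRIMARY KEY, which implies NOT NULL → not nullable.
- seats: part of the PRIMARY KEY, which implies NOT NULL → not nullable.
- limit_value: DEFAULT only fills an omitted column; an explicit NULL is still allowed → nullable.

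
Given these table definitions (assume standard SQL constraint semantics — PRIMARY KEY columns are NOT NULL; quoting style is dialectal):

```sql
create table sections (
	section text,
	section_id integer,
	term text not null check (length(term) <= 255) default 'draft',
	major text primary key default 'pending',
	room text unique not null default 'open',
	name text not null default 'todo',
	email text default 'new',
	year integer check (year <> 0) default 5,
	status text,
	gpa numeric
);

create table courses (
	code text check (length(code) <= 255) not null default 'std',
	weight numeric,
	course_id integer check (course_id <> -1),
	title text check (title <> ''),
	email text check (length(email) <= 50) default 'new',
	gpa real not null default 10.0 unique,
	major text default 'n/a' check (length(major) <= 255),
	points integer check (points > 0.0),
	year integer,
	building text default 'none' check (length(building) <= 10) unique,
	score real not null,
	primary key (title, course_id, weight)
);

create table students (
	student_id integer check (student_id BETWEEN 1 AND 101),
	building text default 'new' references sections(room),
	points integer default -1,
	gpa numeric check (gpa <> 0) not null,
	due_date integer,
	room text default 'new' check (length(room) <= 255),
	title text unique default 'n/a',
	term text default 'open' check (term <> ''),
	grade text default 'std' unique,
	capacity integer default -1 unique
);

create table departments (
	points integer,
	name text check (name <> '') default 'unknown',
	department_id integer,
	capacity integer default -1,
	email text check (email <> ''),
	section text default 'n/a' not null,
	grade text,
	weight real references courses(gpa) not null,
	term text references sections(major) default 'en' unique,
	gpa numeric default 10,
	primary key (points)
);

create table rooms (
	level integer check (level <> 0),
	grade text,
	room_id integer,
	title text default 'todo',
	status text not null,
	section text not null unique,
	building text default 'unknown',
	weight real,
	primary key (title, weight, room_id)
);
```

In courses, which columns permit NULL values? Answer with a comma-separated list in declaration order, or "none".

- code: declared NOT NULL → not nullable.
- weight: part of the PRIMARY KEY, which implies NOT NULL → not nullable.
- course_id: part of the PRIMARY KEY, which implies NOT NULL → not nullable.
- title: part of the PRIMARY KEY, which implies NOT NULL → not nullable.
- email: CHECK does not forbid NULL (a CHECK constraint passes when its expression is NULL) → nullable.
- gpa: declared NOT NULL → not nullable.
- major: CHECK does not forbid NULL (a CHECK constraint passes when its expression is NULL) → nullable.
- points: CHECK does not forbid NULL (a CHECK constraint passes when its expression is NULL) → nullable.
- year: no NOT NULL constraint applies → nullable.
- building: CHECK does not forbid NULL (a CHECK constraint passes when its expression is NULL) → nullable.
- score: declared NOT NULL → not nullable.

email, major, points, year, building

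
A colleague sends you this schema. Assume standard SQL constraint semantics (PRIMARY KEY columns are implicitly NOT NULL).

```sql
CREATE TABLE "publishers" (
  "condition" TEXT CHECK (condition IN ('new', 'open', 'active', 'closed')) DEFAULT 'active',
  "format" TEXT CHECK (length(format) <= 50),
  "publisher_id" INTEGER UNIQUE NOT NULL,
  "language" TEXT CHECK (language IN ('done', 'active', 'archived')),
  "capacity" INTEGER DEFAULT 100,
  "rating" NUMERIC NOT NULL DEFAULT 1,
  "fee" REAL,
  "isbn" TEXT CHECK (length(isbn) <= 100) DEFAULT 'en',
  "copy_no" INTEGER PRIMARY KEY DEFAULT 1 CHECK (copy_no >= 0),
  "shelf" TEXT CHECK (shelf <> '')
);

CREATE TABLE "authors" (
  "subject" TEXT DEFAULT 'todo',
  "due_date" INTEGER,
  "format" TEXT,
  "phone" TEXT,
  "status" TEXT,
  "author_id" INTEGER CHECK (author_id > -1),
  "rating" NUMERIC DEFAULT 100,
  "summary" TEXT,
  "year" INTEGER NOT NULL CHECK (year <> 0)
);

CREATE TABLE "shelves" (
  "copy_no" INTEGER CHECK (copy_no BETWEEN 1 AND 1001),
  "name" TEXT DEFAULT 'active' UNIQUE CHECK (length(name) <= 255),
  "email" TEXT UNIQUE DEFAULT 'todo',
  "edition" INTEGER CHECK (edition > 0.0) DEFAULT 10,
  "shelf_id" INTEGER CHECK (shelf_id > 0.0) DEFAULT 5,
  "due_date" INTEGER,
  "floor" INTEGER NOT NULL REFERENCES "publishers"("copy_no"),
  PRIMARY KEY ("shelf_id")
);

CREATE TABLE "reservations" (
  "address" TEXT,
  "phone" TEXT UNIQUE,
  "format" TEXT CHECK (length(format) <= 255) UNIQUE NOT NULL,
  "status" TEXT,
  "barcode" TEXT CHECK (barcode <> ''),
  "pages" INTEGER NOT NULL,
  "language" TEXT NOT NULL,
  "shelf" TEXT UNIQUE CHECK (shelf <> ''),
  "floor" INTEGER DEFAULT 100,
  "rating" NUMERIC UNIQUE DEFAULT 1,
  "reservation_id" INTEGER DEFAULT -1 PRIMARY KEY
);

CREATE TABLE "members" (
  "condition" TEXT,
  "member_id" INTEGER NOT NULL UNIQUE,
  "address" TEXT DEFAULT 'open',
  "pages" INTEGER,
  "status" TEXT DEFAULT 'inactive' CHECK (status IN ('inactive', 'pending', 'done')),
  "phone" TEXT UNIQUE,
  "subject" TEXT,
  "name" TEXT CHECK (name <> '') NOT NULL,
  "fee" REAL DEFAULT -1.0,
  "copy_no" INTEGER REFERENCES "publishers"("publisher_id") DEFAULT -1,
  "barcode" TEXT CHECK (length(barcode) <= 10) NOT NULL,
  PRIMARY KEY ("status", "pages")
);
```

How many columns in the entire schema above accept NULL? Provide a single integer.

publishers: 7 nullable (condition, format, language, capacity, fee, isbn, shelf — PK (copy_no) and explicit NOT NULL columns excluded).
authors: 8 nullable (subject, due_date, format, phone, status, author_id, rating, summary — PK none and explicit NOT NULL columns excluded).
shelves: 5 nullable (copy_no, name, email, edition, due_date — PK (shelf_id) and explicit NOT NULL columns excluded).
reservations: 7 nullable (address, phone, status, barcode, shelf, floor, rating — PK (reservation_id) and explicit NOT NULL columns excluded).
members: 6 nullable (condition, address, phone, subject, fee, copy_no — PK (status, pages) and explicit NOT NULL columns excluded).
Total: 7 + 8 + 5 + 7 + 6 = 33.

33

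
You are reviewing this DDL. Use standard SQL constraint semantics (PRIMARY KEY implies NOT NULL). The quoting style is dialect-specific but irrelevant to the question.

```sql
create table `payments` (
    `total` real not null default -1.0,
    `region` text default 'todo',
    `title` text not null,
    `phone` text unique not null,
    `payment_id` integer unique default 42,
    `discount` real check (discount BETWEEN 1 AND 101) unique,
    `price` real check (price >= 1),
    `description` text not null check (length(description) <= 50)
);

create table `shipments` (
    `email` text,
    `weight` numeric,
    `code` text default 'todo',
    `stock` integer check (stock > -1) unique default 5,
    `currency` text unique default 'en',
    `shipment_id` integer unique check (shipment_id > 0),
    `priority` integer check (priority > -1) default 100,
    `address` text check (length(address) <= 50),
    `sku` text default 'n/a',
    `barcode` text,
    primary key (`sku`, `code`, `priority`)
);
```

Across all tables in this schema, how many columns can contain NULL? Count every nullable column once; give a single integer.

payments: 4 nullable (region, payment_id, discount, price — PK none and explicit NOT NULL columns excluded).
shipments: 7 nullable (email, weight, stock, currency, shipment_id, address, barcode — PK (sku, code, priority) and explicit NOT NULL columns excluded).
Total: 4 + 7 = 11.

11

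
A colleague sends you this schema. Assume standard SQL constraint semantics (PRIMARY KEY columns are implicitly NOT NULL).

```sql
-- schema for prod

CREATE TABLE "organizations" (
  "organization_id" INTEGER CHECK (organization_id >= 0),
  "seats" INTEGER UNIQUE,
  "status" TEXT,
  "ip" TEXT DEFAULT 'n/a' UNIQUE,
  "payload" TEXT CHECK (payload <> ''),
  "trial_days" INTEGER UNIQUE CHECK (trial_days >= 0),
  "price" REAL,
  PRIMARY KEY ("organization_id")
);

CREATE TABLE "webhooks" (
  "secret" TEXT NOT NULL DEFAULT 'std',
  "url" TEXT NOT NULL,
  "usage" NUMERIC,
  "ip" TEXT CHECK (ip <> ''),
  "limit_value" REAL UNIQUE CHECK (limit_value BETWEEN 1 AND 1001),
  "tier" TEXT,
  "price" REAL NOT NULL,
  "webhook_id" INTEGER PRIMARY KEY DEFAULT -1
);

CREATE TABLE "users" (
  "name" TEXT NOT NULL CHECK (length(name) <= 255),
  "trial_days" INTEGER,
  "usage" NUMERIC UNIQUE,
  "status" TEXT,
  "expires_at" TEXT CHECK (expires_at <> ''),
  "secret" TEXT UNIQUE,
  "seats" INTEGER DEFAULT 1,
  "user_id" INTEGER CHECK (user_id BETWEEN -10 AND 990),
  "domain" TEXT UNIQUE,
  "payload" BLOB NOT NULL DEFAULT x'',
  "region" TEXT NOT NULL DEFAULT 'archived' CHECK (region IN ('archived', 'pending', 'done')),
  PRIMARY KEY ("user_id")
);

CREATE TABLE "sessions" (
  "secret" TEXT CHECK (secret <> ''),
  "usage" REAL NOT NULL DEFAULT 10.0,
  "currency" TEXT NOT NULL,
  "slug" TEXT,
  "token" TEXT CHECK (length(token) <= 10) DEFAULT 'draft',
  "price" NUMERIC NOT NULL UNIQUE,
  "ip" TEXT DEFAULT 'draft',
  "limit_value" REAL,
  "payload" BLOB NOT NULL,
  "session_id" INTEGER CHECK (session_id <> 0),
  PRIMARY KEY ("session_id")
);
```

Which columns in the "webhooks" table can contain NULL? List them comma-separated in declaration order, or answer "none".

- secret: declared NOT NULL → not nullable.
- url: declared NOT NULL → not nullable.
- usage: no NOT NULL constraint applies → nullable.
- ip: CHECK does not forbid NULL (a CHECK constraint passes when its expression is NULL) → nullable.
- limit_value: CHECK does not forbid NULL (a CHECK constraint passes when its expression is NULL) → nullable.
- tier: no NOT NULL constraint applies → nullable.
- price: declared NOT NULL → not nullable.
- webhook_id: part of the PRIMARY KEY, which implies NOT NULL → not nullable.

usage, ip, limit_value, tier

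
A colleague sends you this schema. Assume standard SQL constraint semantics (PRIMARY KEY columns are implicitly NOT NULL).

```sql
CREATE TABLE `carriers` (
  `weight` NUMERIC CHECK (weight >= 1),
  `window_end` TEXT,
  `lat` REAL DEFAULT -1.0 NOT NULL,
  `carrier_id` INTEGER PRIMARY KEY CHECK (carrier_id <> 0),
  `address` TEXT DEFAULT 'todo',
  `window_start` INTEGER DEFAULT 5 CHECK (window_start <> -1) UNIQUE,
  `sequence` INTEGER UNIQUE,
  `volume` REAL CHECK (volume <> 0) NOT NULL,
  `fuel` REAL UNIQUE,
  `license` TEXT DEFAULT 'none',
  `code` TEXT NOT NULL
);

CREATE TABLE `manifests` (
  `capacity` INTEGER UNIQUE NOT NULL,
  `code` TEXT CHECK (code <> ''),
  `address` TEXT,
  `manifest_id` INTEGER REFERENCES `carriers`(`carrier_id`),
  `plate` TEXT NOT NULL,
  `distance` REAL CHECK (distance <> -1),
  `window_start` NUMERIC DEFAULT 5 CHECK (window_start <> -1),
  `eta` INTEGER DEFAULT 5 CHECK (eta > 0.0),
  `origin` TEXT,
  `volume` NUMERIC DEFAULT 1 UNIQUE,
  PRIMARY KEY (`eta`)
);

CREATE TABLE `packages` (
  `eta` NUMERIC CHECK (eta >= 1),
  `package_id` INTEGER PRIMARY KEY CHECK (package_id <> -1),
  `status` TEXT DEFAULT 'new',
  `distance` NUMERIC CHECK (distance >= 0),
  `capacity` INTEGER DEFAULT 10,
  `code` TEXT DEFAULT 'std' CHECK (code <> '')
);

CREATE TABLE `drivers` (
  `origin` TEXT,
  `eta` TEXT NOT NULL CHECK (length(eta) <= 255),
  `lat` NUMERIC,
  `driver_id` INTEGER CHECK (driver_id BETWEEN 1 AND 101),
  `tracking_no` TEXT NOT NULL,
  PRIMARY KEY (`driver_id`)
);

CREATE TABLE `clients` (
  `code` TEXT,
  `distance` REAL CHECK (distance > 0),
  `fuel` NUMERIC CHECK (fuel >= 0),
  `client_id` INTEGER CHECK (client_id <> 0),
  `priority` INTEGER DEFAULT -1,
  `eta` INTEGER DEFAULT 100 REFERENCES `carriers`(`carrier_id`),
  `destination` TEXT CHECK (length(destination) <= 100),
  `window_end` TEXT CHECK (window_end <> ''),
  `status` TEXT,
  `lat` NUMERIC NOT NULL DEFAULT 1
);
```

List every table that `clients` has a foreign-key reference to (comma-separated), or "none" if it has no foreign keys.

carriers

- eta REFERENCES carriers(carrier_id).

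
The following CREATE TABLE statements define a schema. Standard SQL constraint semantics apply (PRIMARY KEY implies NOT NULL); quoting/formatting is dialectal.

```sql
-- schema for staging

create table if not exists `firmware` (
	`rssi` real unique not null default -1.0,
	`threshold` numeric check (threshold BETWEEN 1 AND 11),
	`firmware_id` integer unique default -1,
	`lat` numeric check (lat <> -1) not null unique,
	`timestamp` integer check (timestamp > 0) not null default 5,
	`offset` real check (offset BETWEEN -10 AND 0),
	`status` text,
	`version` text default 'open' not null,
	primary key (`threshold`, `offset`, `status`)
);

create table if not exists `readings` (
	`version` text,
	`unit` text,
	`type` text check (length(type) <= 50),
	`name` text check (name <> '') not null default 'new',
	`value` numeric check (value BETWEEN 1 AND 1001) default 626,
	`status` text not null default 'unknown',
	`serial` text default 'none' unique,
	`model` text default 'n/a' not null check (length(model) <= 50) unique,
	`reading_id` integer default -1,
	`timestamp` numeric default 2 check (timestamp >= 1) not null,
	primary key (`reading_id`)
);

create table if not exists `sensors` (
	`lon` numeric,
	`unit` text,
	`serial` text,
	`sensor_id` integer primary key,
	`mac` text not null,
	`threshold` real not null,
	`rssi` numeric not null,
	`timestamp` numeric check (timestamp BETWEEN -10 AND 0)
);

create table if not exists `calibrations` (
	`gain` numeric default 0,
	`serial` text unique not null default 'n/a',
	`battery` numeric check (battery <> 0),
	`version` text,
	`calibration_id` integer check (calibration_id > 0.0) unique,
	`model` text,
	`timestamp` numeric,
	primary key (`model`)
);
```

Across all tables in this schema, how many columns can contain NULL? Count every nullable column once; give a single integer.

15

firmware: 1 nullable (firmware_id — PK (threshold, offset, status) and explicit NOT NULL columns excluded).
readings: 5 nullable (version, unit, type, value, serial — PK (reading_id) and explicit NOT NULL columns excluded).
sensors: 4 nullable (lon, unit, serial, timestamp — PK (sensor_id) and explicit NOT NULL columns excluded).
calibrations: 5 nullable (gain, battery, version, calibration_id, timestamp — PK (model) and explicit NOT NULL columns excluded).
Total: 1 + 5 + 4 + 5 = 15.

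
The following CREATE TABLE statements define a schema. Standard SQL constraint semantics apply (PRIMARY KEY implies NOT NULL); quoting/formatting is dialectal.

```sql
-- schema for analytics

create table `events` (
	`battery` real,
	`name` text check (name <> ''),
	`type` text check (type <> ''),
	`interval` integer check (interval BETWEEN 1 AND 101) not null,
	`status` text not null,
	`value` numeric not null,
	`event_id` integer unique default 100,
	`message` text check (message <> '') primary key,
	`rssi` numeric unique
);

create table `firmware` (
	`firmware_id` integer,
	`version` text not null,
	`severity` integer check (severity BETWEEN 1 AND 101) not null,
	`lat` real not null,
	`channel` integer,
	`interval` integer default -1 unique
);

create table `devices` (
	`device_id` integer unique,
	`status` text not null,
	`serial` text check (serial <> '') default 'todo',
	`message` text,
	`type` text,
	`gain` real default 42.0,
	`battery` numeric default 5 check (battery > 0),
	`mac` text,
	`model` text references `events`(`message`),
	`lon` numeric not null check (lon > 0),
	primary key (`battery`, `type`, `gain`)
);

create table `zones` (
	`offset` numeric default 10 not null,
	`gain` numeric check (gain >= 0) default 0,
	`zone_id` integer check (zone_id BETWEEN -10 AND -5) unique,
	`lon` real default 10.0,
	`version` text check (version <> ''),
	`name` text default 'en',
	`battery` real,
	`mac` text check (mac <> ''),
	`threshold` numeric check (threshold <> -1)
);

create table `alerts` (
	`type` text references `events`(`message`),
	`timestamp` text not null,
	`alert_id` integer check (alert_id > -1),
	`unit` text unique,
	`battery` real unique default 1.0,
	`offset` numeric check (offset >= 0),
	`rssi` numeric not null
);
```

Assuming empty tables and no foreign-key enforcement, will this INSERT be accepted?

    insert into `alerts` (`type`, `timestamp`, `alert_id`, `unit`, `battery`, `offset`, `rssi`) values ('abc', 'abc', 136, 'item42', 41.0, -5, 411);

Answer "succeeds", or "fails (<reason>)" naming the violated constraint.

fails (CHECK on offset)

The value -5 for offset violates CHECK (offset >= 0).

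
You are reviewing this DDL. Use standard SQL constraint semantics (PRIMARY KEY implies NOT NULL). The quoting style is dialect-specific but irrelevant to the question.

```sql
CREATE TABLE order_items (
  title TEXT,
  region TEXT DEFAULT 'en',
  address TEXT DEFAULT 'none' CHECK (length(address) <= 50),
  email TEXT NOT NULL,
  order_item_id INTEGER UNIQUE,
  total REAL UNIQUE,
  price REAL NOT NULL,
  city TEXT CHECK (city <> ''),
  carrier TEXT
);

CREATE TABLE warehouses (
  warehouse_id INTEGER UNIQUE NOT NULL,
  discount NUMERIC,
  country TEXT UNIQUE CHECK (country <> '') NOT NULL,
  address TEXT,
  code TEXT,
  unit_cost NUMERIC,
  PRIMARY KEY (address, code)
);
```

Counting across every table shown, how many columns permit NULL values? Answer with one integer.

order_items: 7 nullable (title, region, address, order_item_id, total, city, carrier — PK none and explicit NOT NULL columns excluded).
warehouses: 2 nullable (discount, unit_cost — PK (address, code) and explicit NOT NULL columns excluded).
Total: 7 + 2 = 9.

9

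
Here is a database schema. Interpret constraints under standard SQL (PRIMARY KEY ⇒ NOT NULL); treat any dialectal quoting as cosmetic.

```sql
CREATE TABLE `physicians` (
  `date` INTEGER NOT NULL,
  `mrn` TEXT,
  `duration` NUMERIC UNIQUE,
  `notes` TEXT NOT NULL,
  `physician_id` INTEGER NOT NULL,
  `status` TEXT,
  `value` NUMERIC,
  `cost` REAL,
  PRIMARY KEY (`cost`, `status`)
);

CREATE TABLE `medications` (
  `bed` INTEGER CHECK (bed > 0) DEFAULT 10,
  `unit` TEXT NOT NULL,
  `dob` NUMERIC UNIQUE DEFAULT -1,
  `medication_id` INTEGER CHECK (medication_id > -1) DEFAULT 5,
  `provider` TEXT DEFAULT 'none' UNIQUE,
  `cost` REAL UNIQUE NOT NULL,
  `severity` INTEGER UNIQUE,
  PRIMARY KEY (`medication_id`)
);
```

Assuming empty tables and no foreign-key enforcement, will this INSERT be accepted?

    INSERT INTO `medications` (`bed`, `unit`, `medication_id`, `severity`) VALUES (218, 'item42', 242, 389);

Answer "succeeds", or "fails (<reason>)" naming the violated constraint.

fails (NOT NULL on cost)

cost is omitted from the column list and has no DEFAULT, so it would receive NULL.
But cost is declared NOT NULL.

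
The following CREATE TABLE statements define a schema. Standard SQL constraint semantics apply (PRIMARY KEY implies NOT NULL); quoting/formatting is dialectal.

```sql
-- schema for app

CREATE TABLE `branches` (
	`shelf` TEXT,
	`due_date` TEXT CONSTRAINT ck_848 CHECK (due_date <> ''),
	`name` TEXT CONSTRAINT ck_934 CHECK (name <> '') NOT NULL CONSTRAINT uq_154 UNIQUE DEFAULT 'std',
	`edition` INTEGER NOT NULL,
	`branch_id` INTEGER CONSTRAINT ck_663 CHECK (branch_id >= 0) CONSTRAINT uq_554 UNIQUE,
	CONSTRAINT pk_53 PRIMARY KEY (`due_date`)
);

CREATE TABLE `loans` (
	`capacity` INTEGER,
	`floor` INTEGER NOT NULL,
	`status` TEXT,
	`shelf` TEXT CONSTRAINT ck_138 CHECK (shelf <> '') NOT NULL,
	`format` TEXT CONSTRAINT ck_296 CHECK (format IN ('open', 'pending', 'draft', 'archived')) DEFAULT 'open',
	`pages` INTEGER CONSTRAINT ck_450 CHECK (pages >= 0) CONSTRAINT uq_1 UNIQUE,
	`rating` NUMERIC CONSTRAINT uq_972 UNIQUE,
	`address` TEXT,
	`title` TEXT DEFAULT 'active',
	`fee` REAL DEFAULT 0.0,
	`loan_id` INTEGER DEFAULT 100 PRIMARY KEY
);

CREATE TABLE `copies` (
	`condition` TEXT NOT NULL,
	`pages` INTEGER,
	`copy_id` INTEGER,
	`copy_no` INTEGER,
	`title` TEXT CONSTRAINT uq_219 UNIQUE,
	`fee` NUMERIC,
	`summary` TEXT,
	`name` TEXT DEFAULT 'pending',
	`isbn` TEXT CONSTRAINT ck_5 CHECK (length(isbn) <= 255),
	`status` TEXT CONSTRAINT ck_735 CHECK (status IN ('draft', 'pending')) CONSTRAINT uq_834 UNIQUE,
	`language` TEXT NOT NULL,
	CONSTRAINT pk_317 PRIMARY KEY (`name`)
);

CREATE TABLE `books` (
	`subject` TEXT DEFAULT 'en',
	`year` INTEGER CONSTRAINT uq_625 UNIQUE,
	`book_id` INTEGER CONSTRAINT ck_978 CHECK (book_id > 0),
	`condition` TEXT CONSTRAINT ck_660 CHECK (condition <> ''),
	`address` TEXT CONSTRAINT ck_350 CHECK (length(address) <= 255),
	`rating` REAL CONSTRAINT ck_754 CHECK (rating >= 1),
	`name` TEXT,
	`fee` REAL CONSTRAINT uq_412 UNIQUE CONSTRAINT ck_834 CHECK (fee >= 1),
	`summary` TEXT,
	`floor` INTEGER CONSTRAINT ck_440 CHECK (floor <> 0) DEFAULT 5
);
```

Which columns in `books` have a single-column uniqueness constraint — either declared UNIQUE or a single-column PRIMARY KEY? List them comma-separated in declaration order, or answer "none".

year, fee

- subject: no UNIQUE or single-column PK constraint.
- year: declared UNIQUE → unique.
- book_id: no UNIQUE or single-column PK constraint.
- condition: no UNIQUE or single-column PK constraint.
- address: no UNIQUE or single-column PK constraint.
- rating: no UNIQUE or single-column PK constraint.
- name: no UNIQUE or single-column PK constraint.
- fee: declared UNIQUE → unique.
- summary: no UNIQUE or single-column PK constraint.
- floor: no UNIQUE or single-column PK constraint.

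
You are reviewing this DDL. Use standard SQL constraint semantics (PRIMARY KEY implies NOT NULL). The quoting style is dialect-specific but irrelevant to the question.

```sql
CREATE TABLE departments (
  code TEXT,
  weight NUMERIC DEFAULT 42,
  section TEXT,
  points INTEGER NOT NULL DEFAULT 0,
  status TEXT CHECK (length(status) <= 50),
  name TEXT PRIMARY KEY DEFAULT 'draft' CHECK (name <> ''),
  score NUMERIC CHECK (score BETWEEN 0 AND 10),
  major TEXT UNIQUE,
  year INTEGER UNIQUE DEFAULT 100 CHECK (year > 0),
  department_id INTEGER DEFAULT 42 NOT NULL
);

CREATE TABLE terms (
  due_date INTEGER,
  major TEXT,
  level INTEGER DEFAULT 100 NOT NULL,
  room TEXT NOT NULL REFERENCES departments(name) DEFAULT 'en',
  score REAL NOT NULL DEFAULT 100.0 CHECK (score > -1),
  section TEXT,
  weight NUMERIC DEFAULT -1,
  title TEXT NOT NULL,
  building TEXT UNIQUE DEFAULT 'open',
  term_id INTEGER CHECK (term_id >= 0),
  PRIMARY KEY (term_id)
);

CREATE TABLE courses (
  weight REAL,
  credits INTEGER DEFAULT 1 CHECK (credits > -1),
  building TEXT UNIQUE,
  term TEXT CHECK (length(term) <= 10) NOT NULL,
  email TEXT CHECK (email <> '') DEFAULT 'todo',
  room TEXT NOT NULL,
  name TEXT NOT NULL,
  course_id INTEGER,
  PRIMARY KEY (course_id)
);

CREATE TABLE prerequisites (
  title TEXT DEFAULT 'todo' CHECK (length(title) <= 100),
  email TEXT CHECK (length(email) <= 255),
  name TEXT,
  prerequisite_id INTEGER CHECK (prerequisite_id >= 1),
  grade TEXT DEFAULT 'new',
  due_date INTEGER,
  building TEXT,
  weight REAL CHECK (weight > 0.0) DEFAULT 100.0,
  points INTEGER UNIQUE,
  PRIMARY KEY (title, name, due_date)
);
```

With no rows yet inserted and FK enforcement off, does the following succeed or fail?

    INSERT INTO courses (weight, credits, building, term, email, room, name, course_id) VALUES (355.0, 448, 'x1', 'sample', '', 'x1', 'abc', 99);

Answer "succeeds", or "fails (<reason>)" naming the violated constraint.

fails (CHECK on email)

The value '' for email violates CHECK (email <> '').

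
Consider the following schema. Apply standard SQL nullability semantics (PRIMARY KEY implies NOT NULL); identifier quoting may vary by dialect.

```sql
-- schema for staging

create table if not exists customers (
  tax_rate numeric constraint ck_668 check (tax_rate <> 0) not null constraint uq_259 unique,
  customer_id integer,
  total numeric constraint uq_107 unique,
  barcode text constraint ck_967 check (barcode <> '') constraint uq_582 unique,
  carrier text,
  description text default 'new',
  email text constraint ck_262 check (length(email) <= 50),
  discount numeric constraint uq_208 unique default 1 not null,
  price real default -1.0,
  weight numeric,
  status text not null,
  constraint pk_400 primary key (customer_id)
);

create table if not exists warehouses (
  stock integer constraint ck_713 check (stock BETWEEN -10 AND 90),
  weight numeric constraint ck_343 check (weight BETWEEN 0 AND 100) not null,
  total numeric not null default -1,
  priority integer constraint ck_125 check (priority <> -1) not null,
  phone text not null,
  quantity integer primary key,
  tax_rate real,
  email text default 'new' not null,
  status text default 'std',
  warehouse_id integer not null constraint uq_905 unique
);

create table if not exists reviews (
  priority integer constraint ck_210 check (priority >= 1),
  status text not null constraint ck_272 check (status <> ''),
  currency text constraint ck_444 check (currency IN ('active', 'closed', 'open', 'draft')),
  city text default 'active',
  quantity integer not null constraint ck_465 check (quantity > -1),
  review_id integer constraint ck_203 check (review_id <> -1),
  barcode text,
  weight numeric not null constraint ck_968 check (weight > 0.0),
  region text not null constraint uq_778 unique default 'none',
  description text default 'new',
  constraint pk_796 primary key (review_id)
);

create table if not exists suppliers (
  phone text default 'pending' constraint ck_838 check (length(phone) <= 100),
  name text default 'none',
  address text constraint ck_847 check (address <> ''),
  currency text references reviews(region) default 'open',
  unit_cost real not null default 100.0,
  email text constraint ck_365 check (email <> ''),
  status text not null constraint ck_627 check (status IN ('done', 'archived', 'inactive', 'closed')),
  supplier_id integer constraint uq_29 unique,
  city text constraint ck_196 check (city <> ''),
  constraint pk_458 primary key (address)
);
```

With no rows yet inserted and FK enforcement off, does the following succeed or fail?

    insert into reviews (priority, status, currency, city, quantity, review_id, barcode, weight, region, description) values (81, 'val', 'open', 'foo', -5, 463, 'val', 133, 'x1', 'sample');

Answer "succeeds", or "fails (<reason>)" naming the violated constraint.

fails (CHECK on quantity)

The value -5 for quantity violates CHECK (quantity > -1).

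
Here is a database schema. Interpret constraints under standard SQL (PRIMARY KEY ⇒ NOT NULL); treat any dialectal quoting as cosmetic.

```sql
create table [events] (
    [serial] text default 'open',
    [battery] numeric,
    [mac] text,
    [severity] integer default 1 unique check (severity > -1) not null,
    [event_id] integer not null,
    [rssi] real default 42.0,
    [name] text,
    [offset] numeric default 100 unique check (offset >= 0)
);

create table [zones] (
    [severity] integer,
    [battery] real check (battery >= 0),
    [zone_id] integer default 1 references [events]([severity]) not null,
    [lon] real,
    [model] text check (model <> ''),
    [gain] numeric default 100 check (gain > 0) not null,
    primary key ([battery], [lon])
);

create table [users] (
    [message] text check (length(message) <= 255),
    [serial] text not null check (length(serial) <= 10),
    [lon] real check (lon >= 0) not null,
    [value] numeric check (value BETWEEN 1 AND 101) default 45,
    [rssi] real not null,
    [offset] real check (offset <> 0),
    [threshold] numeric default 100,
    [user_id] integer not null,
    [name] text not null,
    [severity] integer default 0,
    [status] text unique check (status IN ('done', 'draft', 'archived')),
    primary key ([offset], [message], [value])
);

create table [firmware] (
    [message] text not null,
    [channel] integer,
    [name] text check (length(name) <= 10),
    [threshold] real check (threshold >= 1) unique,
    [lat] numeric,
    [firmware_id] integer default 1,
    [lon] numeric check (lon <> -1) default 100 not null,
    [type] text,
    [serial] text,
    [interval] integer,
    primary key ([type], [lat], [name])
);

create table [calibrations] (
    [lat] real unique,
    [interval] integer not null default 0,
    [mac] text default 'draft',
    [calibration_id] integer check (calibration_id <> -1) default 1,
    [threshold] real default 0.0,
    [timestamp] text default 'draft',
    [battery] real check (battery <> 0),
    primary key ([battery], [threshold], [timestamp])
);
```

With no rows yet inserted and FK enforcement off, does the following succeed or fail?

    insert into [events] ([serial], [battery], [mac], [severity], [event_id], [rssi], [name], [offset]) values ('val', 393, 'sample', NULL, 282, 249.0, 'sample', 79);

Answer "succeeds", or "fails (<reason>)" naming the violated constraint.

fails (NOT NULL on severity)

severity is explicitly set to NULL, but severity is declared NOT NULL.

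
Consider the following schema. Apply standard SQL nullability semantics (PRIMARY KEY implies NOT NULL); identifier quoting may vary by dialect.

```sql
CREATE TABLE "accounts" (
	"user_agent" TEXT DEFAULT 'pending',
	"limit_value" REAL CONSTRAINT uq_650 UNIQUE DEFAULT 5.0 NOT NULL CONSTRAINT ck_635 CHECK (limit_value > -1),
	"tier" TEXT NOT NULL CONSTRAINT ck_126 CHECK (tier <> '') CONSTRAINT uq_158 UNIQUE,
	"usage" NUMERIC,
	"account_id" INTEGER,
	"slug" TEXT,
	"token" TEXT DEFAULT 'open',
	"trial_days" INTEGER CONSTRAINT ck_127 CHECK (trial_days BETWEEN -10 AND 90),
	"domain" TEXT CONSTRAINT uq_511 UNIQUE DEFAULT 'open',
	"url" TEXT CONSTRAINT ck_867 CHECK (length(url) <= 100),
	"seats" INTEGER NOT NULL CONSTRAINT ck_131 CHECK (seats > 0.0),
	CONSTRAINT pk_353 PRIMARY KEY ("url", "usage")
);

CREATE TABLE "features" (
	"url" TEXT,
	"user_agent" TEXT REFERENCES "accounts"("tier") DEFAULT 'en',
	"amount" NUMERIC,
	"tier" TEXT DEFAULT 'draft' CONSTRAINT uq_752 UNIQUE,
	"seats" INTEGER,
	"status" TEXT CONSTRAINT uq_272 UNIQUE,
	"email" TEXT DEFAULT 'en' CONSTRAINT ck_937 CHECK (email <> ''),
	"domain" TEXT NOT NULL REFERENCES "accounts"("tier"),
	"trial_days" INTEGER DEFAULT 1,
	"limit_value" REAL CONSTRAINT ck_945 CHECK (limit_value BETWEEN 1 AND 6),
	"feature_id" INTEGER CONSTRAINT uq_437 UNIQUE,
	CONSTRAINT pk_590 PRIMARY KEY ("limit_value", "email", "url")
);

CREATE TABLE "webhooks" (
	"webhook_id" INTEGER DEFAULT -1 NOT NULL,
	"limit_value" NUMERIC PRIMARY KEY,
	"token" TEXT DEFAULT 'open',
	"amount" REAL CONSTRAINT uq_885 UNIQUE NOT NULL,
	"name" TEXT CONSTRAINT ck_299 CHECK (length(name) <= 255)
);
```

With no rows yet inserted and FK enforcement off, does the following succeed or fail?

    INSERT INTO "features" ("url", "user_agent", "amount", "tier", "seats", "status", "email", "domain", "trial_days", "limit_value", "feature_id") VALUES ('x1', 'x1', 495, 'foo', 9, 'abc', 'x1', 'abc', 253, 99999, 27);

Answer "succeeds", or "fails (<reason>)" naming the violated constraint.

fails (CHECK on limit_value)

The value 99999 for limit_value violates CHECK (limit_value BETWEEN 1 AND 6).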